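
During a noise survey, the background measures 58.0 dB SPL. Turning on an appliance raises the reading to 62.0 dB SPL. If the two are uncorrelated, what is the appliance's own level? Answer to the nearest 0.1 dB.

Remove the background by subtracting linear intensities:
L_src = 10·log₁₀(10^(62.0/10) − 10^(58.0/10)) = 10·log₁₀(953900) = 59.8 dB SPL.

59.8 dB SPL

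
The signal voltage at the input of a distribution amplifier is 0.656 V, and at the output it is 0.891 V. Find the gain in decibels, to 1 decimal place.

2.7 dB

Voltage is an amplitude quantity, so gain = 20·log₁₀(V_out/V_in).
20·log₁₀(0.891/0.656) = 20·log₁₀(1.358) = 2.7 dB.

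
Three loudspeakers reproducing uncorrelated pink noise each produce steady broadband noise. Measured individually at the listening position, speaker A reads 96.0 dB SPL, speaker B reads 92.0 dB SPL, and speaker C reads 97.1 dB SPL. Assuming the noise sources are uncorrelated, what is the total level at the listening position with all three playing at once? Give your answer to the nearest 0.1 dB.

Add the sources as powers (linear), then convert back to dB:
L_total = 10·log₁₀(10^(96.0/10) + 10^(92.0/10) + 10^(97.1/10)) = 10·log₁₀(10695000000) = 100.3 dB SPL.

100.3 dB SPL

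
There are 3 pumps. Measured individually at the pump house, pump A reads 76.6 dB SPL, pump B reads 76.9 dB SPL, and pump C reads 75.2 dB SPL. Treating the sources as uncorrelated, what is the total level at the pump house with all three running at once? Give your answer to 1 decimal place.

81.1 dB SPL

Add the sources as powers (linear), then convert back to dB:
L_total = 10·log₁₀(10^(76.6/10) + 10^(76.9/10) + 10^(75.2/10)) = 10·log₁₀(127800000) = 81.1 dB SPL.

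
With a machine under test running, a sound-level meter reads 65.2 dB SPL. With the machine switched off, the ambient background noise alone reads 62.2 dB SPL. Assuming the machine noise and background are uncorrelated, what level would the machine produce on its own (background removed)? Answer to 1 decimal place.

62.2 dB SPL

Background correction is a power subtraction:
L_src = 10·log₁₀(10^(65.2/10) − 10^(62.2/10)) = 10·log₁₀(1652000) = 62.2 dB SPL.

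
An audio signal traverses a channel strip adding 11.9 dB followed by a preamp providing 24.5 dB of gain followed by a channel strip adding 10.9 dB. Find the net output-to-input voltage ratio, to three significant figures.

232

Net gain = 11.9 + 24.5 + 10.9 = 47.3 dB.
Voltage ratio = 10^(47.3/20) = 232.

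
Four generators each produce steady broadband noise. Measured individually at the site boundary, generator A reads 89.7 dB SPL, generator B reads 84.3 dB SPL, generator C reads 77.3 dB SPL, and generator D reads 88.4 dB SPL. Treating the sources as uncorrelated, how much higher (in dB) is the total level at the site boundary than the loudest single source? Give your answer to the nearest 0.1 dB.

Add the sources as powers (linear), then convert back to dB:
L_total = 10·log₁₀(10^(89.7/10) + 10^(84.3/10) + 10^(77.3/10) + 10^(88.4/10)) = 92.90 dB SPL.
Excess over the loudest (89.7 dB): 92.90 − 89.7 = 3.2 dB.

3.2 dB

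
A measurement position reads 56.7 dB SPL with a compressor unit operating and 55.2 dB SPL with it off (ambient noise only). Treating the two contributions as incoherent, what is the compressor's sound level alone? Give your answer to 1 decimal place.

51.4 dB SPL

Subtract intensities: L_src = 10·log₁₀(10^(L_total/10) − 10^(L_bg/10)).
L_src = 10·log₁₀(10^(56.7/10) − 10^(55.2/10)) = 10·log₁₀(136600) = 51.4 dB SPL.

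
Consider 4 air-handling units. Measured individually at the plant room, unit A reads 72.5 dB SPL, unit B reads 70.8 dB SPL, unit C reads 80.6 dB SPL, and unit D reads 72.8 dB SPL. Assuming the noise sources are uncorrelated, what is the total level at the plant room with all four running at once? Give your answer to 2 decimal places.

82.14 dB SPL

Add the sources as powers (linear), then convert back to dB:
L_total = 10·log₁₀(10^(72.5/10) + 10^(70.8/10) + 10^(80.6/10) + 10^(72.8/10)) = 10·log₁₀(163700000) = 82.14 dB SPL.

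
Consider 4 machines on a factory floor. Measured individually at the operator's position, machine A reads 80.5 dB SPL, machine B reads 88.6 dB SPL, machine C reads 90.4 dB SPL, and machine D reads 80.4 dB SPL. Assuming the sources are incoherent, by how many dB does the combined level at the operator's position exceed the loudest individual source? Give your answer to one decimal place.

Incoherent sources sum as intensities:
L_total = 10·log₁₀(10^(80.5/10) + 10^(88.6/10) + 10^(90.4/10) + 10^(80.4/10)) = 93.10 dB SPL.
Excess over the loudest (90.4 dB): 93.10 − 90.4 = 2.7 dB.

2.7 dB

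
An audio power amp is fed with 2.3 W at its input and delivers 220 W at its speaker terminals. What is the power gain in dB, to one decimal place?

19.8 dB

Power ratio → dB uses the 10·log₁₀ form:
10·log₁₀(220/2.3) = 10·log₁₀(95.65) = 19.8 dB.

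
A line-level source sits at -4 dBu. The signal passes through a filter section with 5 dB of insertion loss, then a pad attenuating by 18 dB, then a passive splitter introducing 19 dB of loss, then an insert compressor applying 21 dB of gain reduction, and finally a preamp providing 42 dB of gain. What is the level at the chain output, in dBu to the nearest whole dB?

-25 dBu

Cascaded gains and losses add directly in dB.
-4 − 5 − 18 − 19 − 21 + 42 = -25 dBu.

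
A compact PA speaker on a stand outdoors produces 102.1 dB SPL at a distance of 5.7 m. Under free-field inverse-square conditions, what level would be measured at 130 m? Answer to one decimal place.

74.9 dB SPL

Inverse-square spreading gives ΔL = −20·log₁₀(d₂/d₁).
ΔL = −20·log₁₀(130/5.7) = -27.16 dB, so L₂ = 102.1 + (-27.16) = 74.9 dB SPL.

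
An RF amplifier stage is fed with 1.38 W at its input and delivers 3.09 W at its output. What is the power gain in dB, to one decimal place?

3.5 dB

Power ratio → dB uses the 10·log₁₀ form:
10·log₁₀(3.09/1.38) = 10·log₁₀(2.239) = 3.5 dB.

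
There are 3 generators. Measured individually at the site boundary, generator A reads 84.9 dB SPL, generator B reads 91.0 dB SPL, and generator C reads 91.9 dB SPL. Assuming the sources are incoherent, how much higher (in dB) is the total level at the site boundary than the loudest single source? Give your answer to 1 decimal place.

3.0 dB

Uncorrelated sources add in intensity (power), not in dB.
L_total = 10·log₁₀(10^(84.9/10) + 10^(91.0/10) + 10^(91.9/10)) = 94.94 dB SPL.
Excess over the loudest (91.9 dB): 94.94 − 91.9 = 3.0 dB.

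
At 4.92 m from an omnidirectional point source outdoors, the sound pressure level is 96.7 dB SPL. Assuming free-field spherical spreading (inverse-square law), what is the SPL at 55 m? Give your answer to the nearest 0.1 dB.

Free-field point source: level drops by 20·log₁₀ of the distance ratio.
ΔL = −20·log₁₀(55/4.92) = -20.97 dB, so L₂ = 96.7 + (-20.97) = 75.7 dB SPL.

75.7 dB SPL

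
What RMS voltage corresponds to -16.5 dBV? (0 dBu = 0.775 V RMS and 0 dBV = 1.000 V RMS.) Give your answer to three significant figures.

V = 1.000 V × 10^(-16.5/20).
= 1.000 × 0.1496 = 0.150 V.

0.150 V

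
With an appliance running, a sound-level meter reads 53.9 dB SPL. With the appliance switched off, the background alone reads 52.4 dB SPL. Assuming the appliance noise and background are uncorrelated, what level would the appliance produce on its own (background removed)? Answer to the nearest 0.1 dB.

Background correction is a power subtraction:
L_src = 10·log₁₀(10^(53.9/10) − 10^(52.4/10)) = 10·log₁₀(71690) = 48.6 dB SPL.

48.6 dB SPL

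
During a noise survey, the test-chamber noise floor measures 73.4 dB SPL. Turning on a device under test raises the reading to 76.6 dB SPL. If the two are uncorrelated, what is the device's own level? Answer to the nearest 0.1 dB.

73.8 dB SPL

Background correction is a power subtraction:
L_src = 10·log₁₀(10^(76.6/10) − 10^(73.4/10)) = 10·log₁₀(23830000) = 73.8 dB SPL.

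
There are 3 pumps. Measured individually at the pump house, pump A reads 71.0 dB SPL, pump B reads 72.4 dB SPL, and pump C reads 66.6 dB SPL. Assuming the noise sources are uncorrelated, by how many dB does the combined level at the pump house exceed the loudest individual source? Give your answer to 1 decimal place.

Add the sources as powers (linear), then convert back to dB:
L_total = 10·log₁₀(10^(71.0/10) + 10^(72.4/10) + 10^(66.6/10)) = 75.38 dB SPL.
Excess over the loudest (72.4 dB): 75.38 − 72.4 = 3.0 dB.

3.0 dB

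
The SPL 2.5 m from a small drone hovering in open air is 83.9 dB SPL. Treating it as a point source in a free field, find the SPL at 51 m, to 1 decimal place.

57.7 dB SPL

Inverse-square spreading gives ΔL = −20·log₁₀(d₂/d₁).
ΔL = −20·log₁₀(51/2.5) = -26.19 dB, so L₂ = 83.9 + (-26.19) = 57.7 dB SPL.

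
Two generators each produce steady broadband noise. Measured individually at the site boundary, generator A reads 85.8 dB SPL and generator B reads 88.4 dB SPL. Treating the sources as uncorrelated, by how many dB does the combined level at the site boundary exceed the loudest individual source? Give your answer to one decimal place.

1.9 dB

Add the sources as powers (linear), then convert back to dB:
L_total = 10·log₁₀(10^(85.8/10) + 10^(88.4/10)) = 90.30 dB SPL.
Excess over the loudest (88.4 dB): 90.30 − 88.4 = 1.9 dB.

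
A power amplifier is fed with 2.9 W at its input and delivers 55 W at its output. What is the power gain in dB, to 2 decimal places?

For a power ratio, dB = 10·log₁₀(P₂/P₁).
10·log₁₀(55/2.9) = 10·log₁₀(18.97) = 12.78 dB.

12.78 dB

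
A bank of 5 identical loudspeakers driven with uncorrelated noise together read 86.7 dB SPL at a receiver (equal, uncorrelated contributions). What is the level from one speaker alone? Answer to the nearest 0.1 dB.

5 equal incoherent sources add 10·log₁₀(5) = 6.99 dB over one source.
L_one = 86.7 − 6.99 = 79.7 dB SPL.

79.7 dB SPL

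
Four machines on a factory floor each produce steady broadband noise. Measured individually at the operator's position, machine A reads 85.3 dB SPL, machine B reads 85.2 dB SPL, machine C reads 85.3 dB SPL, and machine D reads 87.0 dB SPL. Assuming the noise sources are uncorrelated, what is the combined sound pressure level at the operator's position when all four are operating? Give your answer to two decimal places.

91.79 dB SPL

Uncorrelated sources add in intensity (power), not in dB.
L_total = 10·log₁₀(10^(85.3/10) + 10^(85.2/10) + 10^(85.3/10) + 10^(87.0/10)) = 10·log₁₀(1510000000) = 91.79 dB SPL.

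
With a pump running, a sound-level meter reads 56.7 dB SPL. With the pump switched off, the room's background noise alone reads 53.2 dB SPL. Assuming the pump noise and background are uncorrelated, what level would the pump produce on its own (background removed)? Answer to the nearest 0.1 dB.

Subtract intensities: L_src = 10·log₁₀(10^(L_total/10) − 10^(L_bg/10)).
L_src = 10·log₁₀(10^(56.7/10) − 10^(53.2/10)) = 10·log₁₀(258800) = 54.1 dB SPL.

54.1 dB SPL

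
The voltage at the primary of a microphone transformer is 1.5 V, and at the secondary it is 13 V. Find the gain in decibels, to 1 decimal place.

18.8 dB

Voltage ratio → dB uses the 20·log₁₀ form:
20·log₁₀(13/1.5) = 20·log₁₀(8.667) = 18.8 dB.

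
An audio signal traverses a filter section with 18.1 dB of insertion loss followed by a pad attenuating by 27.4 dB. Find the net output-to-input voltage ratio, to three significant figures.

Net gain = (−18.1) + (−27.4) = -45.5 dB.
Voltage ratio = 10^(-45.5/20) = 0.00531.

0.00531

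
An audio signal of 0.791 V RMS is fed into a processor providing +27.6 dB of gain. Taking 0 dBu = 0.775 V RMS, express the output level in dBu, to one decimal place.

+27.8 dBu

Input level: 20·log₁₀(0.791/0.775) = 0.18 dBu.
Output: 0.18 + 27.6 = +27.8 dBu.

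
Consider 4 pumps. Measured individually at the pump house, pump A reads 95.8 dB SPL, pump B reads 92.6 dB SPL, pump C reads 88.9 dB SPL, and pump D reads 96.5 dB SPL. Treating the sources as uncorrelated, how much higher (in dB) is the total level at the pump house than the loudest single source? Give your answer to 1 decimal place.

3.9 dB

Uncorrelated sources add in intensity (power), not in dB.
L_total = 10·log₁₀(10^(95.8/10) + 10^(92.6/10) + 10^(88.9/10) + 10^(96.5/10)) = 100.36 dB SPL.
Excess over the loudest (96.5 dB): 100.36 − 96.5 = 3.9 dB.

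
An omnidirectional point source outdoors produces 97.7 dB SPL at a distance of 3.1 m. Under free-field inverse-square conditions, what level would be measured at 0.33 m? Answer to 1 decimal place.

For a point source in a free field, ΔL = −20·log₁₀(d₂/d₁).
ΔL = −20·log₁₀(0.33/3.1) = 19.46 dB, so L₂ = 97.7 + (19.46) = 117.2 dB SPL.

117.2 dB SPL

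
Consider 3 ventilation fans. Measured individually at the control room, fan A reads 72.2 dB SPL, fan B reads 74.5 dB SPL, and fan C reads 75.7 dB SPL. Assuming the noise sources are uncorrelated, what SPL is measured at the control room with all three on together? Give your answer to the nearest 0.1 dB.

Uncorrelated sources add in intensity (power), not in dB.
L_total = 10·log₁₀(10^(72.2/10) + 10^(74.5/10) + 10^(75.7/10)) = 10·log₁₀(81930000) = 79.1 dB SPL.

79.1 dB SPL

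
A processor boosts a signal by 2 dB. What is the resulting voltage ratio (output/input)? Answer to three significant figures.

Voltage ratio = 10^(dB/20).
10^(2/20) = 10^(0.1000) = 1.26.

1.26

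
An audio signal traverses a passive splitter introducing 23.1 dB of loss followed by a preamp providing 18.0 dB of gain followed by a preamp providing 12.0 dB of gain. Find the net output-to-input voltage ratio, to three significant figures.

2.21

Net gain = (−23.1) + 18.0 + 12.0 = 6.9 dB.
Voltage ratio = 10^(6.9/20) = 2.21.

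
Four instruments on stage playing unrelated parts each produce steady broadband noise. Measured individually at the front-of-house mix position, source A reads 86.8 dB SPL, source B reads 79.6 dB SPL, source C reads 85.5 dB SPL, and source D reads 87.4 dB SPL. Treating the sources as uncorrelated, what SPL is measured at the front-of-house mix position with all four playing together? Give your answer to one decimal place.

Add the sources as powers (linear), then convert back to dB:
L_total = 10·log₁₀(10^(86.8/10) + 10^(79.6/10) + 10^(85.5/10) + 10^(87.4/10)) = 10·log₁₀(1474000000) = 91.7 dB SPL.

91.7 dB SPL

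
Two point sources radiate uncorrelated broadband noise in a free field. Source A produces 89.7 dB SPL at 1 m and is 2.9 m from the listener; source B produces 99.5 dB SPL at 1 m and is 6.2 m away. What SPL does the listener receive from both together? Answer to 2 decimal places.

85.35 dB SPL

At the listener: L_A = 89.7 − 20·log₁₀(2.9) = 80.452 dB; L_B = 99.5 − 20·log₁₀(6.2) = 83.652 dB.
Combined: 10·log₁₀(10^(80.452/10)+10^(83.652/10)) = 85.35 dB SPL.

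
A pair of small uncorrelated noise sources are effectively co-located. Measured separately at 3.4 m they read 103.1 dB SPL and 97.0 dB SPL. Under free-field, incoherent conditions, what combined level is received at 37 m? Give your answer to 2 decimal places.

83.32 dB SPL

Combined at 3.4 m: 10·log₁₀(10^(103.1/10)+10^(97.0/10)) = 104.053 dB SPL.
Then apply −20·log₁₀(37/3.4) = -20.734 dB → 83.32 dB SPL.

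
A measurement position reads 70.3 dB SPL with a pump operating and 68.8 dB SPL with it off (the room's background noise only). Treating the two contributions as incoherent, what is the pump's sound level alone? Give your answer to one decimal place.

Remove the background by subtracting linear intensities:
L_src = 10·log₁₀(10^(70.3/10) − 10^(68.8/10)) = 10·log₁₀(3129000) = 65.0 dB SPL.

65.0 dB SPL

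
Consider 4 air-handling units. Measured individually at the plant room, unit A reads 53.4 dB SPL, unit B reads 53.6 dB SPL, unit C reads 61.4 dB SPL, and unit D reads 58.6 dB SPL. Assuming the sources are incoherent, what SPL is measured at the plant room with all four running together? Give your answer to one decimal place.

Add the sources as powers (linear), then convert back to dB:
L_total = 10·log₁₀(10^(53.4/10) + 10^(53.6/10) + 10^(61.4/10) + 10^(58.6/10)) = 10·log₁₀(2553000) = 64.1 dB SPL.

64.1 dB SPL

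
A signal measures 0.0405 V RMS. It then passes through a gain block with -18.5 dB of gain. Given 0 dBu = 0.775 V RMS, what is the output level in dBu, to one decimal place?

-44.1 dBu

Input level: 20·log₁₀(0.0405/0.775) = -25.64 dBu.
Output: -25.64 − 18.5 = -44.1 dBu.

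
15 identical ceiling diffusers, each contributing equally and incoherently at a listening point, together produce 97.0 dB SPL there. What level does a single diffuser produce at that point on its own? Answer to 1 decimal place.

15 equal incoherent sources add 10·log₁₀(15) = 11.76 dB over one source.
L_one = 97.0 − 11.76 = 85.2 dB SPL.

85.2 dB SPL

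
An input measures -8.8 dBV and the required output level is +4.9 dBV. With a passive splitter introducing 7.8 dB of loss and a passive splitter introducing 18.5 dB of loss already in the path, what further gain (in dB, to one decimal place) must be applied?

The required make-up gain is the shortfall in the dB sum.
G = +4.9 − (-8.8) + 7.8 + 18.5 = 40.0 dB.

40.0 dB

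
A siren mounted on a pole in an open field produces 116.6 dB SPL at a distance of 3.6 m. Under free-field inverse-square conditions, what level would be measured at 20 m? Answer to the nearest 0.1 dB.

101.7 dB SPL

For a point source in a free field, ΔL = −20·log₁₀(d₂/d₁).
ΔL = −20·log₁₀(20/3.6) = -14.89 dB, so L₂ = 116.6 + (-14.89) = 101.7 dB SPL.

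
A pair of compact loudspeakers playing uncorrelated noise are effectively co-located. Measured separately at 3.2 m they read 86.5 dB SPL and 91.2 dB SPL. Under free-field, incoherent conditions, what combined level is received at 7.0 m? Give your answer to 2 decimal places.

Combined at 3.2 m: 10·log₁₀(10^(86.5/10)+10^(91.2/10)) = 92.467 dB SPL.
Then apply −20·log₁₀(7.0/3.2) = -6.799 dB → 85.67 dB SPL.

85.67 dB SPL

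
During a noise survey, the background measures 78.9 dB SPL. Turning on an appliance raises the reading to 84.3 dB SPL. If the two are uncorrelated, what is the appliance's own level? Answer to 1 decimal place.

82.8 dB SPL

Background correction is a power subtraction:
L_src = 10·log₁₀(10^(84.3/10) − 10^(78.9/10)) = 10·log₁₀(191500000) = 82.8 dB SPL.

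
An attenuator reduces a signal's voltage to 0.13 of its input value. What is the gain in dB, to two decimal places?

Voltage is an amplitude quantity, so gain = 20·log₁₀(V_out/V_in).
20·log₁₀(0.13) = -17.72 dB.

-17.72 dB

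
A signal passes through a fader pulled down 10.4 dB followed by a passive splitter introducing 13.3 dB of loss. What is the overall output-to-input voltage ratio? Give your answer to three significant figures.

0.0653

Net gain = (−10.4) + (−13.3) = -23.7 dB.
Voltage ratio = 10^(-23.7/20) = 0.0653.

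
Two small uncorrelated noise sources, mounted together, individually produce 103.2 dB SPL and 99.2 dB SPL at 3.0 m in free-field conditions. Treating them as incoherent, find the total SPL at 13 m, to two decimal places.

Combined at 3.0 m: 10·log₁₀(10^(103.2/10)+10^(99.2/10)) = 104.655 dB SPL.
Then apply −20·log₁₀(13/3.0) = -12.736 dB → 91.92 dB SPL.

91.92 dB SPL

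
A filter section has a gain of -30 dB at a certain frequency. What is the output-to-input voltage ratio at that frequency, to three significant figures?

0.0316

Voltage ratio = 10^(dB/20).
10^(-30/20) = 10^(-1.500) = 0.0316.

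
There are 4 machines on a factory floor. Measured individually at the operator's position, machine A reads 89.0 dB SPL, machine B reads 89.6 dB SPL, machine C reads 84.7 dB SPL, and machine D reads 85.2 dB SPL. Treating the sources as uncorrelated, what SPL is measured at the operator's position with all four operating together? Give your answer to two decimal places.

93.68 dB SPL

Uncorrelated sources add in intensity (power), not in dB.
L_total = 10·log₁₀(10^(89.0/10) + 10^(89.6/10) + 10^(84.7/10) + 10^(85.2/10)) = 10·log₁₀(2333000000) = 93.68 dB SPL.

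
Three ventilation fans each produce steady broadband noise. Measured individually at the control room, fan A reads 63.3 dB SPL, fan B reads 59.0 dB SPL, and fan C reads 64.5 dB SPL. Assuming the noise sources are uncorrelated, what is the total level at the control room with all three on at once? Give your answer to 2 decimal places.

Uncorrelated sources add in intensity (power), not in dB.
L_total = 10·log₁₀(10^(63.3/10) + 10^(59.0/10) + 10^(64.5/10)) = 10·log₁₀(5751000) = 67.60 dB SPL.

67.60 dB SPL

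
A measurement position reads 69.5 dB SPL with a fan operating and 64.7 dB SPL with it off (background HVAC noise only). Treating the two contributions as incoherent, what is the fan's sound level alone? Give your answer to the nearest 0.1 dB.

Subtract intensities: L_src = 10·log₁₀(10^(L_total/10) − 10^(L_bg/10)).
L_src = 10·log₁₀(10^(69.5/10) − 10^(64.7/10)) = 10·log₁₀(5961000) = 67.8 dB SPL.

67.8 dB SPL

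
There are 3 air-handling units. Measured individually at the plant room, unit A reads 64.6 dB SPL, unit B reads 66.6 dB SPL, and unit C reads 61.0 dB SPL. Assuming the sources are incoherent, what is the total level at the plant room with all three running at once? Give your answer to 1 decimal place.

Add the sources as powers (linear), then convert back to dB:
L_total = 10·log₁₀(10^(64.6/10) + 10^(66.6/10) + 10^(61.0/10)) = 10·log₁₀(8714000) = 69.4 dB SPL.

69.4 dB SPL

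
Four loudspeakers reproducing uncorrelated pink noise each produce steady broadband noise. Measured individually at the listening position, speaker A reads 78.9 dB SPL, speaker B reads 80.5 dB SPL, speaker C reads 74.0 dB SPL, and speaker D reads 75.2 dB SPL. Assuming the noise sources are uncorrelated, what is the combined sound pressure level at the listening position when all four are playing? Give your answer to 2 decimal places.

Uncorrelated sources add in intensity (power), not in dB.
L_total = 10·log₁₀(10^(78.9/10) + 10^(80.5/10) + 10^(74.0/10) + 10^(75.2/10)) = 10·log₁₀(248100000) = 83.95 dB SPL.

83.95 dB SPL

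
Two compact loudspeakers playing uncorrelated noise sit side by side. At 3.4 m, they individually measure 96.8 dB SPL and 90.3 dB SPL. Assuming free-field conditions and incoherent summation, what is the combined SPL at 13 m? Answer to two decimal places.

86.03 dB SPL

Combined at 3.4 m: 10·log₁₀(10^(96.8/10)+10^(90.3/10)) = 97.677 dB SPL.
Then apply −20·log₁₀(13/3.4) = -11.649 dB → 86.03 dB SPL.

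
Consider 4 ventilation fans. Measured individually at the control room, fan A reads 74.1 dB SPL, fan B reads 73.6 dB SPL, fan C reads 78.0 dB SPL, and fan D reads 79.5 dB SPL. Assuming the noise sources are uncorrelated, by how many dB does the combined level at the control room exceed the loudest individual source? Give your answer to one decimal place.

Incoherent sources sum as intensities:
L_total = 10·log₁₀(10^(74.1/10) + 10^(73.6/10) + 10^(78.0/10) + 10^(79.5/10)) = 83.03 dB SPL.
Excess over the loudest (79.5 dB): 83.03 − 79.5 = 3.5 dB.

3.5 dB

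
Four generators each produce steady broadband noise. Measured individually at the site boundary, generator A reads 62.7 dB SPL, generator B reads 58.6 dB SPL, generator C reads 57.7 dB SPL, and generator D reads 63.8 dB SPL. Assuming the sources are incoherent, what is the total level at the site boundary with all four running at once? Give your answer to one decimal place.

Incoherent sources sum as intensities:
L_total = 10·log₁₀(10^(62.7/10) + 10^(58.6/10) + 10^(57.7/10) + 10^(63.8/10)) = 10·log₁₀(5574000) = 67.5 dB SPL.

67.5 dB SPL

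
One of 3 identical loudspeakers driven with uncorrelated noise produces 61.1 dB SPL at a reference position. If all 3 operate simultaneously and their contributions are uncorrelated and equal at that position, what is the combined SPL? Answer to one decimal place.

65.9 dB SPL

3 equal incoherent sources raise the level by 10·log₁₀(3) = 4.77 dB.
L_total = 61.1 + 4.77 = 65.9 dB SPL.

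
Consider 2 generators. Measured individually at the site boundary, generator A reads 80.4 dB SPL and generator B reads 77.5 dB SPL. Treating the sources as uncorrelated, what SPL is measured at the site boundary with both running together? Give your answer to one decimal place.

82.2 dB SPL

Uncorrelated sources add in intensity (power), not in dB.
L_total = 10·log₁₀(10^(80.4/10) + 10^(77.5/10)) = 10·log₁₀(165900000) = 82.2 dB SPL.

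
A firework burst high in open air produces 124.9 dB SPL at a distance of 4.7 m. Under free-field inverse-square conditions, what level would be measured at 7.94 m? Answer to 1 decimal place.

120.3 dB SPL

Inverse-square spreading gives ΔL = −20·log₁₀(d₂/d₁).
ΔL = −20·log₁₀(7.94/4.7) = -4.55 dB, so L₂ = 124.9 + (-4.55) = 120.3 dB SPL.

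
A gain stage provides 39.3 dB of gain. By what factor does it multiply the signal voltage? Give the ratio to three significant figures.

92.3

Voltage ratio = 10^(dB/20).
10^(39.3/20) = 10^(1.965) = 92.3.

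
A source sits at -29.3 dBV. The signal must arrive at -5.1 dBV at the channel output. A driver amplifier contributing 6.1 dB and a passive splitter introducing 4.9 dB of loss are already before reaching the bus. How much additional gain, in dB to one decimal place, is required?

The required make-up gain is the shortfall in the dB sum.
G = -5.1 − (-29.3) − 6.1 + 4.9 = 23.0 dB.

23.0 dB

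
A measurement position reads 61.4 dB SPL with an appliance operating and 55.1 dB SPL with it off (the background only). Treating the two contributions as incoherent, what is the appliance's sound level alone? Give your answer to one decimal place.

60.2 dB SPL

Subtract intensities: L_src = 10·log₁₀(10^(L_total/10) − 10^(L_bg/10)).
L_src = 10·log₁₀(10^(61.4/10) − 10^(55.1/10)) = 10·log₁₀(1057000) = 60.2 dB SPL.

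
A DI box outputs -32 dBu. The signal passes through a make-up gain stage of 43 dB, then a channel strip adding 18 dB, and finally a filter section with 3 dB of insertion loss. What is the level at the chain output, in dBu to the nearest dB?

+26 dBu

Gain stages sum in dB:
-32 + 43 + 18 − 3 = +26 dBu.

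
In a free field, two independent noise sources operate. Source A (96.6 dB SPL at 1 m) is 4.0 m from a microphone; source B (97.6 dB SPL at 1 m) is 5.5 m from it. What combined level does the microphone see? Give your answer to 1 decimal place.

At the listener: L_A = 96.6 − 20·log₁₀(4.0) = 84.56 dB; L_B = 97.6 − 20·log₁₀(5.5) = 82.79 dB.
Combined: 10·log₁₀(10^(84.56/10)+10^(82.79/10)) = 86.8 dB SPL.

86.8 dB SPL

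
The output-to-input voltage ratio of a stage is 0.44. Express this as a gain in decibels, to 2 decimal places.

-7.13 dB

For a voltage ratio, dB = 20·log₁₀(V₂/V₁).
20·log₁₀(0.44) = -7.13 dB.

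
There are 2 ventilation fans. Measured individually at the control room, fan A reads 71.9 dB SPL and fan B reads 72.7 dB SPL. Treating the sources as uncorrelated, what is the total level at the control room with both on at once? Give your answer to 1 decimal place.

75.3 dB SPL

Add the sources as powers (linear), then convert back to dB:
L_total = 10·log₁₀(10^(71.9/10) + 10^(72.7/10)) = 10·log₁₀(34110000) = 75.3 dB SPL.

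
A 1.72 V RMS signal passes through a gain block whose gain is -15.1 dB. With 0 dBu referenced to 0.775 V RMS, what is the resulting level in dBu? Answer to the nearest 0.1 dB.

-8.2 dBu

Input level: 20·log₁₀(1.72/0.775) = 6.92 dBu.
Output: 6.92 − 15.1 = -8.2 dBu.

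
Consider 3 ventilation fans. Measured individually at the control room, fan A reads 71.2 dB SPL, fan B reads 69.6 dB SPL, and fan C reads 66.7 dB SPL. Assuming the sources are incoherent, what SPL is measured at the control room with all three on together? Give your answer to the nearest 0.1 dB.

Incoherent sources sum as intensities:
L_total = 10·log₁₀(10^(71.2/10) + 10^(69.6/10) + 10^(66.7/10)) = 10·log₁₀(26980000) = 74.3 dB SPL.

74.3 dB SPL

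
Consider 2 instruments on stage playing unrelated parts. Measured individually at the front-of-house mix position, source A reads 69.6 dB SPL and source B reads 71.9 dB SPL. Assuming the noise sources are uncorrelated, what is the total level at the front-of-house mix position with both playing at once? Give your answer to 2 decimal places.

73.91 dB SPL

Incoherent sources sum as intensities:
L_total = 10·log₁₀(10^(69.6/10) + 10^(71.9/10)) = 10·log₁₀(24610000) = 73.91 dB SPL.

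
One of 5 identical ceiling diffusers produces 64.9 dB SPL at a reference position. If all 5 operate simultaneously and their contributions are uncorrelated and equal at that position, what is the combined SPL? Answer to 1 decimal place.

71.9 dB SPL

5 equal incoherent sources raise the level by 10·log₁₀(5) = 6.99 dB.
L_total = 64.9 + 6.99 = 71.9 dB SPL.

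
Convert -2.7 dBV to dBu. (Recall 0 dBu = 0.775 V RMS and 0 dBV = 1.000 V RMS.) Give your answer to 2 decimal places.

-0.49 dBu

The offset between the scales is 20·log₁₀(0.775/1.000) = −2.214 dB.
So dBu = -2.7 + 2.214 = -0.49 dBu.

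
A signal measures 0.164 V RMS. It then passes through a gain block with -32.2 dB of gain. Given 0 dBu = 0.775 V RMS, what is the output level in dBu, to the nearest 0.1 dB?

-45.7 dBu

Input level: 20·log₁₀(0.164/0.775) = -13.49 dBu.
Output: -13.49 − 32.2 = -45.7 dBu.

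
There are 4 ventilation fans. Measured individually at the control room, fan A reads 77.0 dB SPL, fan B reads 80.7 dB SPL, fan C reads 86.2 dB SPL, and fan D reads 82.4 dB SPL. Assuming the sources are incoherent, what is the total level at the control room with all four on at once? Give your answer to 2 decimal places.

Uncorrelated sources add in intensity (power), not in dB.
L_total = 10·log₁₀(10^(77.0/10) + 10^(80.7/10) + 10^(86.2/10) + 10^(82.4/10)) = 10·log₁₀(758300000) = 88.80 dB SPL.

88.80 dB SPL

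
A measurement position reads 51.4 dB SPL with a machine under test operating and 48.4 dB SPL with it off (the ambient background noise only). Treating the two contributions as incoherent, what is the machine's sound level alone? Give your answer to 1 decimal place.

Background correction is a power subtraction:
L_src = 10·log₁₀(10^(51.4/10) − 10^(48.4/10)) = 10·log₁₀(68860) = 48.4 dB SPL.

48.4 dB SPL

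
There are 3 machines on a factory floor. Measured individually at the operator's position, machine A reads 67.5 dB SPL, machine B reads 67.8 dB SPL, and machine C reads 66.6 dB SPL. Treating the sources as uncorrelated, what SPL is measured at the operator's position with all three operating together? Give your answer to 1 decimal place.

Add the sources as powers (linear), then convert back to dB:
L_total = 10·log₁₀(10^(67.5/10) + 10^(67.8/10) + 10^(66.6/10)) = 10·log₁₀(16220000) = 72.1 dB SPL.

72.1 dB SPL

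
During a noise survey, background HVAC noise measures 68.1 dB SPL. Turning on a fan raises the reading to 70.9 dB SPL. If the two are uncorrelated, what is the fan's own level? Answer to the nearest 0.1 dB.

67.7 dB SPL

Subtract intensities: L_src = 10·log₁₀(10^(L_total/10) − 10^(L_bg/10)).
L_src = 10·log₁₀(10^(70.9/10) − 10^(68.1/10)) = 10·log₁₀(5846000) = 67.7 dB SPL.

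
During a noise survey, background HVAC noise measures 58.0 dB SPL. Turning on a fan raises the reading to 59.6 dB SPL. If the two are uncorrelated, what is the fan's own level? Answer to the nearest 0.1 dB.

54.5 dB SPL

Remove the background by subtracting linear intensities:
L_src = 10·log₁₀(10^(59.6/10) − 10^(58.0/10)) = 10·log₁₀(281100) = 54.5 dB SPL.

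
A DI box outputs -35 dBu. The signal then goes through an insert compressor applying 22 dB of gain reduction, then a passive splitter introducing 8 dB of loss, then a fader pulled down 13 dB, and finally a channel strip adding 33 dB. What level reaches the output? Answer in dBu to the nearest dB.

-45 dBu

In dB, series stages simply add:
-35 − 22 − 8 − 13 + 33 = -45 dBu.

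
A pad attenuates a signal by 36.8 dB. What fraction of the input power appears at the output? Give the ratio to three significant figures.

Power ratio = 10^(dB/10).
10^(-36.8/10) = 10^(-3.680) = 0.000209.

0.000209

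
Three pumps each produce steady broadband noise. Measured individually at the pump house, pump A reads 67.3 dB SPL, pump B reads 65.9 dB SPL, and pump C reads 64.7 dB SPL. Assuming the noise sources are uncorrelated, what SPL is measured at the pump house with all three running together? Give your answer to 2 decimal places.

Uncorrelated sources add in intensity (power), not in dB.
L_total = 10·log₁₀(10^(67.3/10) + 10^(65.9/10) + 10^(64.7/10)) = 10·log₁₀(12210000) = 70.87 dB SPL.

70.87 dB SPL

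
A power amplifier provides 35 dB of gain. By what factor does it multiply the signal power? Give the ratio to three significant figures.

Power ratio = 10^(dB/10).
10^(35/10) = 10^(3.500) = 3160.

3160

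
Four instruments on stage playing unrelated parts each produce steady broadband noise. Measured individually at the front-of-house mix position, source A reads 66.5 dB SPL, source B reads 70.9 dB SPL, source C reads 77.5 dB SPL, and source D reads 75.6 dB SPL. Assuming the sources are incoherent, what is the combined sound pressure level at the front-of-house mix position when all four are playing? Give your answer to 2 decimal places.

Uncorrelated sources add in intensity (power), not in dB.
L_total = 10·log₁₀(10^(66.5/10) + 10^(70.9/10) + 10^(77.5/10) + 10^(75.6/10)) = 10·log₁₀(109300000) = 80.39 dB SPL.

80.39 dB SPL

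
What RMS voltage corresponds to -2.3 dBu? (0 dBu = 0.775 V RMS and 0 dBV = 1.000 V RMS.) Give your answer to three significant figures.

0.595 V

V = 0.775 V × 10^(-2.3/20).
= 0.775 × 0.7674 = 0.595 V.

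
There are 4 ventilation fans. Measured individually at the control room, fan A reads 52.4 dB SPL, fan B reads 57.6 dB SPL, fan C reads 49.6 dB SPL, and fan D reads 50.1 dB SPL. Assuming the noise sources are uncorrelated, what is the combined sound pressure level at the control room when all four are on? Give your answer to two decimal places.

Incoherent sources sum as intensities:
L_total = 10·log₁₀(10^(52.4/10) + 10^(57.6/10) + 10^(49.6/10) + 10^(50.1/10)) = 10·log₁₀(942800) = 59.74 dB SPL.

59.74 dB SPL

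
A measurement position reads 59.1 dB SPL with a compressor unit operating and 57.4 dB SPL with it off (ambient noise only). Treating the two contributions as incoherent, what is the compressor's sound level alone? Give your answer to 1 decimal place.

Background correction is a power subtraction:
L_src = 10·log₁₀(10^(59.1/10) − 10^(57.4/10)) = 10·log₁₀(263300) = 54.2 dB SPL.

54.2 dB SPL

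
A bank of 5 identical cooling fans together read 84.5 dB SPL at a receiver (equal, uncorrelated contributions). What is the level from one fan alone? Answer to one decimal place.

5 equal incoherent sources add 10·log₁₀(5) = 6.99 dB over one source.
L_one = 84.5 − 6.99 = 77.5 dB SPL.

77.5 dB SPL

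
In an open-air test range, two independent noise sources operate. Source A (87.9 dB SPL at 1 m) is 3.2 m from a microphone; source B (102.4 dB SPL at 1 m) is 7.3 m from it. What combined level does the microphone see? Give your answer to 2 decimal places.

At the listener: L_A = 87.9 − 20·log₁₀(3.2) = 77.797 dB; L_B = 102.4 − 20·log₁₀(7.3) = 85.134 dB.
Combined: 10·log₁₀(10^(77.797/10)+10^(85.134/10)) = 85.87 dB SPL.

85.87 dB SPL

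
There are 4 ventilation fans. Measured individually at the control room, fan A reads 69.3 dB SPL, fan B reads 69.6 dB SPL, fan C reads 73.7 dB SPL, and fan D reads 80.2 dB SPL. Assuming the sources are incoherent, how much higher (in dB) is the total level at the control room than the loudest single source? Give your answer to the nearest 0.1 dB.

Add the sources as powers (linear), then convert back to dB:
L_total = 10·log₁₀(10^(69.3/10) + 10^(69.6/10) + 10^(73.7/10) + 10^(80.2/10)) = 81.64 dB SPL.
Excess over the loudest (80.2 dB): 81.64 − 80.2 = 1.4 dB.

1.4 dB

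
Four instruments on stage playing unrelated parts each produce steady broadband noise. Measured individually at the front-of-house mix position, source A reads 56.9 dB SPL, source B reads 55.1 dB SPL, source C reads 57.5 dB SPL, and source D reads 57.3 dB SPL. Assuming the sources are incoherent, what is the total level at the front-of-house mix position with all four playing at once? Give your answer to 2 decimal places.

62.82 dB SPL

Add the sources as powers (linear), then convert back to dB:
L_total = 10·log₁₀(10^(56.9/10) + 10^(55.1/10) + 10^(57.5/10) + 10^(57.3/10)) = 10·log₁₀(1913000) = 62.82 dB SPL.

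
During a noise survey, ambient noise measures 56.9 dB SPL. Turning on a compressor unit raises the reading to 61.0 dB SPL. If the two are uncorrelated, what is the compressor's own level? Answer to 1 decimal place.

Remove the background by subtracting linear intensities:
L_src = 10·log₁₀(10^(61.0/10) − 10^(56.9/10)) = 10·log₁₀(769100) = 58.9 dB SPL.

58.9 dB SPL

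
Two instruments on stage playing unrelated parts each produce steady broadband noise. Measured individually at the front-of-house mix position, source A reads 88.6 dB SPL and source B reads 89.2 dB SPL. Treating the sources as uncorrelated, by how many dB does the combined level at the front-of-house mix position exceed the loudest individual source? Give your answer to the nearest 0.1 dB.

Add the sources as powers (linear), then convert back to dB:
L_total = 10·log₁₀(10^(88.6/10) + 10^(89.2/10)) = 91.92 dB SPL.
Excess over the loudest (89.2 dB): 91.92 − 89.2 = 2.7 dB.

2.7 dB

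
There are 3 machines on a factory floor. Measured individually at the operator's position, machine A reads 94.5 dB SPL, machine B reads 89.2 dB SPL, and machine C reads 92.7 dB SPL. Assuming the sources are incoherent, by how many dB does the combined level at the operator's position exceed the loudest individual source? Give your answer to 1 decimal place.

2.9 dB

Incoherent sources sum as intensities:
L_total = 10·log₁₀(10^(94.5/10) + 10^(89.2/10) + 10^(92.7/10)) = 97.41 dB SPL.
Excess over the loudest (94.5 dB): 97.41 − 94.5 = 2.9 dB.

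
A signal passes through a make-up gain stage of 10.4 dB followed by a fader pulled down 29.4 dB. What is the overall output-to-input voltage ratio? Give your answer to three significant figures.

0.112

Net gain = 10.4 + (−29.4) = -19.0 dB.
Voltage ratio = 10^(-19.0/20) = 0.112.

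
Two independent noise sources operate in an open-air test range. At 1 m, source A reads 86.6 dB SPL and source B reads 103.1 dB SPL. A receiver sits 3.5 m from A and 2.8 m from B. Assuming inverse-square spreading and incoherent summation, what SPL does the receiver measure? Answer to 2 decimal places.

At the listener: L_A = 86.6 − 20·log₁₀(3.5) = 75.719 dB; L_B = 103.1 − 20·log₁₀(2.8) = 94.157 dB.
Combined: 10·log₁₀(10^(75.719/10)+10^(94.157/10)) = 94.22 dB SPL.

94.22 dB SPL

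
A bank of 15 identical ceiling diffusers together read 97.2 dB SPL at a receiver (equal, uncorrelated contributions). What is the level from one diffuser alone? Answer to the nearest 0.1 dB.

15 equal incoherent sources add 10·log₁₀(15) = 11.76 dB over one source.
L_one = 97.2 − 11.76 = 85.4 dB SPL.

85.4 dB SPL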